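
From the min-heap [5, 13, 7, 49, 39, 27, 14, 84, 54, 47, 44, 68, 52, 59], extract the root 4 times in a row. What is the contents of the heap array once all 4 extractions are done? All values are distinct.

extract-min #1 returns 5:
  remove root 5; move last element 59 to root → [59, 13, 7, 49, 39, 27, 14, 84, 54, 47, 44, 68, 52]
  59 vs smaller child 7 at index 2, swap → [7, 13, 59, 49, 39, 27, 14, 84, 54, 47, 44, 68, 52]
  59 vs smaller child 14 at index 6, swap → [7, 13, 14, 49, 39, 27, 59, 84, 54, 47, 44, 68, 52]
extract-min #2 returns 7:
  remove root 7; move last element 52 to root → [52, 13, 14, 49, 39, 27, 59, 84, 54, 47, 44, 68]
  52 vs smaller child 13 at index 1, swap → [13, 52, 14, 49, 39, 27, 59, 84, 54, 47, 44, 68]
  52 vs smaller child 39 at index 4, swap → [13, 39, 14, 49, 52, 27, 59, 84, 54, 47, 44, 68]
  52 vs smaller child 44 at index 10, swap → [13, 39, 14, 49, 44, 27, 59, 84, 54, 47, 52, 68]
extract-min #3 returns 13:
  remove root 13; move last element 68 to root → [68, 39, 14, 49, 44, 27, 59, 84, 54, 47, 52]
  68 vs smaller child 14 at index 2, swap → [14, 39, 68, 49, 44, 27, 59, 84, 54, 47, 52]
  68 vs smaller child 27 at index 5, swap → [14, 39, 27, 49, 44, 68, 59, 84, 54, 47, 52]
extract-min #4 returns 14:
  remove root 14; move last element 52 to root → [52, 39, 27, 49, 44, 68, 59, 84, 54, 47]
  52 vs smaller child 27 at index 2, swap → [27, 39, 52, 49, 44, 68, 59, 84, 54, 47]

[27, 39, 52, 49, 44, 68, 59, 84, 54, 47]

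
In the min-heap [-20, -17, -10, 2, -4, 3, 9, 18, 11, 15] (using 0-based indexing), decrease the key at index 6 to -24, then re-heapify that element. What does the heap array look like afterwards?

set index 6 from 9 to -24 → [-20, -17, -10, 2, -4, 3, -24, 18, 11, 15]
-24 < parent -10 at index 2, swap → [-20, -17, -24, 2, -4, 3, -10, 18, 11, 15]
-24 < parent -20 at index 0, swap → [-24, -17, -20, 2, -4, 3, -10, 18, 11, 15]

[-24, -17, -20, 2, -4, 3, -10, 18, 11, 15]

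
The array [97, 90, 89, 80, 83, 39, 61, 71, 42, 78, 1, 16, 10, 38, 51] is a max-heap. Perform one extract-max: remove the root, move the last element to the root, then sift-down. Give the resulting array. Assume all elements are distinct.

[90, 83, 89, 80, 78, 39, 61, 71, 42, 51, 1, 16, 10, 38]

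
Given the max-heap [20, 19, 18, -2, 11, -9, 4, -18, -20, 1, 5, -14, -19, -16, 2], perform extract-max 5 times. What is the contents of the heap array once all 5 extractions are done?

[4, 2, -9, -2, 1, -19, -16, -18, -20, -14]

extract-max #1 returns 20:
  remove root 20; move last element 2 to root → [2, 19, 18, -2, 11, -9, 4, -18, -20, 1, 5, -14, -19, -16]
  2 vs larger child 19 at index 1, swap → [19, 2, 18, -2, 11, -9, 4, -18, -20, 1, 5, -14, -19, -16]
  2 vs larger child 11 at index 4, swap → [19, 11, 18, -2, 2, -9, 4, -18, -20, 1, 5, -14, -19, -16]
  2 vs larger child 5 at index 10, swap → [19, 11, 18, -2, 5, -9, 4, -18, -20, 1, 2, -14, -19, -16]
extract-max #2 returns 19:
  remove root 19; move last element -16 to root → [-16, 11, 18, -2, 5, -9, 4, -18, -20, 1, 2, -14, -19]
  -16 vs larger child 18 at index 2, swap → [18, 11, -16, -2, 5, -9, 4, -18, -20, 1, 2, -14, -19]
  -16 vs larger child 4 at index 6, swap → [18, 11, 4, -2, 5, -9, -16, -18, -20, 1, 2, -14, -19]
extract-max #3 returns 18:
  remove root 18; move last element -19 to root → [-19, 11, 4, -2, 5, -9, -16, -18, -20, 1, 2, -14]
  -19 vs larger child 11 at index 1, swap → [11, -19, 4, -2, 5, -9, -16, -18, -20, 1, 2, -14]
  -19 vs larger child 5 at index 4, swap → [11, 5, 4, -2, -19, -9, -16, -18, -20, 1, 2, -14]
  -19 vs larger child 2 at index 10, swap → [11, 5, 4, -2, 2, -9, -16, -18, -20, 1, -19, -14]
extract-max #4 returns 11:
  remove root 11; move last element -14 to root → [-14, 5, 4, -2, 2, -9, -16, -18, -20, 1, -19]
  -14 vs larger child 5 at index 1, swap → [5, -14, 4, -2, 2, -9, -16, -18, -20, 1, -19]
  -14 vs larger child 2 at index 4, swap → [5, 2, 4, -2, -14, -9, -16, -18, -20, 1, -19]
  -14 vs larger child 1 at index 9, swap → [5, 2, 4, -2, 1, -9, -16, -18, -20, -14, -19]
extract-max #5 returns 5:
  remove root 5; move last element -19 to root → [-19, 2, 4, -2, 1, -9, -16, -18, -20, -14]
  -19 vs larger child 4 at index 2, swap → [4, 2, -19, -2, 1, -9, -16, -18, -20, -14]
  -19 vs larger child -9 at index 5, swap → [4, 2, -9, -2, 1, -19, -16, -18, -20, -14]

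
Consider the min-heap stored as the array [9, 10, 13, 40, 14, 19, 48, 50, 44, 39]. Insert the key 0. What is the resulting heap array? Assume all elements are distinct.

[0, 9, 13, 40, 10, 19, 48, 50, 44, 39, 14]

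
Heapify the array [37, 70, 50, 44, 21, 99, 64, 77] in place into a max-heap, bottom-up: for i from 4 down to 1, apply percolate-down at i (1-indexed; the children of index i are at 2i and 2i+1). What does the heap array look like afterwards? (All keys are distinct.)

[99, 77, 64, 70, 21, 50, 37, 44]

sift down from index 4:
  44 vs only child 77 at index 8, swap → [37, 70, 50, 77, 21, 99, 64, 44]
sift down from index 3:
  50 vs larger child 99 at index 6, swap → [37, 70, 99, 77, 21, 50, 64, 44]
sift down from index 2:
  70 vs larger child 77 at index 4, swap → [37, 77, 99, 70, 21, 50, 64, 44]
sift down from index 1:
  37 vs larger child 99 at index 3, swap → [99, 77, 37, 70, 21, 50, 64, 44]
  37 vs larger child 64 at index 7, swap → [99, 77, 64, 70, 21, 50, 37, 44]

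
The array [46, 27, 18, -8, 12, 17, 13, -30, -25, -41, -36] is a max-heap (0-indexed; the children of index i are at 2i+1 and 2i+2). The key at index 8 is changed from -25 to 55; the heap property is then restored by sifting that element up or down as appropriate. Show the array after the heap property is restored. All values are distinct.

[55, 46, 18, 27, 12, 17, 13, -30, -8, -41, -36]

set index 8 from -25 to 55 → [46, 27, 18, -8, 12, 17, 13, -30, 55, -41, -36]
55 > parent -8 at index 3, swap → [46, 27, 18, 55, 12, 17, 13, -30, -8, -41, -36]
55 > parent 27 at index 1, swap → [46, 55, 18, 27, 12, 17, 13, -30, -8, -41, -36]
55 > parent 46 at index 0, swap → [55, 46, 18, 27, 12, 17, 13, -30, -8, -41, -36]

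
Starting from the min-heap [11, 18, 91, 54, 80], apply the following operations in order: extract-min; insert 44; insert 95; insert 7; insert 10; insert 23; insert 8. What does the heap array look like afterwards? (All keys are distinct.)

[7, 8, 18, 23, 10, 95, 91, 80, 44, 54]

extract-min → returns 11:
  remove root 11; move last element 80 to root → [80, 18, 91, 54]
  80 vs smaller child 18 at index 1, swap → [18, 80, 91, 54]
  80 vs only child 54 at index 3, swap → [18, 54, 91, 80]
insert 44:
  append 44 at index 4 → [18, 54, 91, 80, 44]
  44 < parent 54 at index 1, swap → [18, 44, 91, 80, 54]
insert 95:
  append 95 at index 5 → [18, 44, 91, 80, 54, 95] (no swap needed)
insert 7:
  append 7 at index 6 → [18, 44, 91, 80, 54, 95, 7]
  7 < parent 91 at index 2, swap → [18, 44, 7, 80, 54, 95, 91]
  7 < parent 18 at index 0, swap → [7, 44, 18, 80, 54, 95, 91]
insert 10:
  append 10 at index 7 → [7, 44, 18, 80, 54, 95, 91, 10]
  10 < parent 80 at index 3, swap → [7, 44, 18, 10, 54, 95, 91, 80]
  10 < parent 44 at index 1, swap → [7, 10, 18, 44, 54, 95, 91, 80]
insert 23:
  append 23 at index 8 → [7, 10, 18, 44, 54, 95, 91, 80, 23]
  23 < parent 44 at index 3, swap → [7, 10, 18, 23, 54, 95, 91, 80, 44]
insert 8:
  append 8 at index 9 → [7, 10, 18, 23, 54, 95, 91, 80, 44, 8]
  8 < parent 54 at index 4, swap → [7, 10, 18, 23, 8, 95, 91, 80, 44, 54]
  8 < parent 10 at index 1, swap → [7, 8, 18, 23, 10, 95, 91, 80, 44, 54]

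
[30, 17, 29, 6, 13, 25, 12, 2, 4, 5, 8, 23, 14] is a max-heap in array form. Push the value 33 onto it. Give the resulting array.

[33, 17, 30, 6, 13, 25, 29, 2, 4, 5, 8, 23, 14, 12]

append 33 at index 13 → [30, 17, 29, 6, 13, 25, 12, 2, 4, 5, 8, 23, 14, 33]
33 > parent 12 at index 6, swap → [30, 17, 29, 6, 13, 25, 33, 2, 4, 5, 8, 23, 14, 12]
33 > parent 29 at index 2, swap → [30, 17, 33, 6, 13, 25, 29, 2, 4, 5, 8, 23, 14, 12]
33 > parent 30 at index 0, swap → [33, 17, 30, 6, 13, 25, 29, 2, 4, 5, 8, 23, 14, 12]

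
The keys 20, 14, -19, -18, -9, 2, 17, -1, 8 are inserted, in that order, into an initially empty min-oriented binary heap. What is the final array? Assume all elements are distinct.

Insert 20:
  append 20 at index 0 → [20] (no swap needed)
Insert 14:
  append 14 at index 1 → [20, 14]
  14 < parent 20 at index 0, swap → [14, 20]
Insert -19:
  append -19 at index 2 → [14, 20, -19]
  -19 < parent 14 at index 0, swap → [-19, 20, 14]
Insert -18:
  append -18 at index 3 → [-19, 20, 14, -18]
  -18 < parent 20 at index 1, swap → [-19, -18, 14, 20]
Insert -9:
  append -9 at index 4 → [-19, -18, 14, 20, -9] (no swap needed)
Insert 2:
  append 2 at index 5 → [-19, -18, 14, 20, -9, 2]
  2 < parent 14 at index 2, swap → [-19, -18, 2, 20, -9, 14]
Insert 17:
  append 17 at index 6 → [-19, -18, 2, 20, -9, 14, 17] (no swap needed)
Insert -1:
  append -1 at index 7 → [-19, -18, 2, 20, -9, 14, 17, -1]
  -1 < parent 20 at index 3, swap → [-19, -18, 2, -1, -9, 14, 17, 20]
Insert 8:
  append 8 at index 8 → [-19, -18, 2, -1, -9, 14, 17, 20, 8] (no swap needed)

[-19, -18, 2, -1, -9, 14, 17, 20, 8]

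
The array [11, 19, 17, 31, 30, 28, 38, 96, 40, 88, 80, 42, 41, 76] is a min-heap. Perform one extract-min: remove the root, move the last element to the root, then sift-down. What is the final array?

[17, 19, 28, 31, 30, 41, 38, 96, 40, 88, 80, 42, 76]

remove root 11; move last element 76 to root → [76, 19, 17, 31, 30, 28, 38, 96, 40, 88, 80, 42, 41]
76 vs smaller child 17 at index 2, swap → [17, 19, 76, 31, 30, 28, 38, 96, 40, 88, 80, 42, 41]
76 vs smaller child 28 at index 5, swap → [17, 19, 28, 31, 30, 76, 38, 96, 40, 88, 80, 42, 41]
76 vs smaller child 41 at index 12, swap → [17, 19, 28, 31, 30, 41, 38, 96, 40, 88, 80, 42, 76]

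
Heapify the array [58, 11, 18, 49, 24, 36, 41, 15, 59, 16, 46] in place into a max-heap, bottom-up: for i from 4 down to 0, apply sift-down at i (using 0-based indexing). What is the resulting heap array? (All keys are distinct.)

[59, 58, 41, 49, 46, 36, 18, 15, 11, 16, 24]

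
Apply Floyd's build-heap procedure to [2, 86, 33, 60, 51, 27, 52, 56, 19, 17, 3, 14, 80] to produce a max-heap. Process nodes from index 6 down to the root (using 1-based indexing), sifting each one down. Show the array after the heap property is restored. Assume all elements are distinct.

[86, 60, 80, 56, 51, 33, 52, 2, 19, 17, 3, 14, 27]

sift down from index 6:
  27 vs larger child 80 at index 13, swap → [2, 86, 33, 60, 51, 80, 52, 56, 19, 17, 3, 14, 27]
sift down from index 5: already satisfies heap property
sift down from index 4: already satisfies heap property
sift down from index 3:
  33 vs larger child 80 at index 6, swap → [2, 86, 80, 60, 51, 33, 52, 56, 19, 17, 3, 14, 27]
sift down from index 2: already satisfies heap property
sift down from index 1:
  2 vs larger child 86 at index 2, swap → [86, 2, 80, 60, 51, 33, 52, 56, 19, 17, 3, 14, 27]
  2 vs larger child 60 at index 4, swap → [86, 60, 80, 2, 51, 33, 52, 56, 19, 17, 3, 14, 27]
  2 vs larger child 56 at index 8, swap → [86, 60, 80, 56, 51, 33, 52, 2, 19, 17, 3, 14, 27]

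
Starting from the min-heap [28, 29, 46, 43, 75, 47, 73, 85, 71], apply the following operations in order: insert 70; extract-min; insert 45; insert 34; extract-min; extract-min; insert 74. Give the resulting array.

insert 70:
  append 70 at index 9 → [28, 29, 46, 43, 75, 47, 73, 85, 71, 70]
  70 < parent 75 at index 4, swap → [28, 29, 46, 43, 70, 47, 73, 85, 71, 75]
extract-min → returns 28:
  remove root 28; move last element 75 to root → [75, 29, 46, 43, 70, 47, 73, 85, 71]
  75 vs smaller child 29 at index 1, swap → [29, 75, 46, 43, 70, 47, 73, 85, 71]
  75 vs smaller child 43 at index 3, swap → [29, 43, 46, 75, 70, 47, 73, 85, 71]
  75 vs smaller child 71 at index 8, swap → [29, 43, 46, 71, 70, 47, 73, 85, 75]
insert 45:
  append 45 at index 9 → [29, 43, 46, 71, 70, 47, 73, 85, 75, 45]
  45 < parent 70 at index 4, swap → [29, 43, 46, 71, 45, 47, 73, 85, 75, 70]
insert 34:
  append 34 at index 10 → [29, 43, 46, 71, 45, 47, 73, 85, 75, 70, 34]
  34 < parent 45 at index 4, swap → [29, 43, 46, 71, 34, 47, 73, 85, 75, 70, 45]
  34 < parent 43 at index 1, swap → [29, 34, 46, 71, 43, 47, 73, 85, 75, 70, 45]
extract-min → returns 29:
  remove root 29; move last element 45 to root → [45, 34, 46, 71, 43, 47, 73, 85, 75, 70]
  45 vs smaller child 34 at index 1, swap → [34, 45, 46, 71, 43, 47, 73, 85, 75, 70]
  45 vs smaller child 43 at index 4, swap → [34, 43, 46, 71, 45, 47, 73, 85, 75, 70]
extract-min → returns 34:
  remove root 34; move last element 70 to root → [70, 43, 46, 71, 45, 47, 73, 85, 75]
  70 vs smaller child 43 at index 1, swap → [43, 70, 46, 71, 45, 47, 73, 85, 75]
  70 vs smaller child 45 at index 4, swap → [43, 45, 46, 71, 70, 47, 73, 85, 75]
insert 74:
  append 74 at index 9 → [43, 45, 46, 71, 70, 47, 73, 85, 75, 74] (no swap needed)

[43, 45, 46, 71, 70, 47, 73, 85, 75, 74]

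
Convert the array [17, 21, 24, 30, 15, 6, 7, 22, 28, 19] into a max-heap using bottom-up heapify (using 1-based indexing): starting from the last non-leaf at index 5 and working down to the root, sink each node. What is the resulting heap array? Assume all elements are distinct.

sift down from index 5:
  15 vs only child 19 at index 10, swap → [17, 21, 24, 30, 19, 6, 7, 22, 28, 15]
sift down from index 4: already satisfies heap property
sift down from index 3: already satisfies heap property
sift down from index 2:
  21 vs larger child 30 at index 4, swap → [17, 30, 24, 21, 19, 6, 7, 22, 28, 15]
  21 vs larger child 28 at index 9, swap → [17, 30, 24, 28, 19, 6, 7, 22, 21, 15]
sift down from index 1:
  17 vs larger child 30 at index 2, swap → [30, 17, 24, 28, 19, 6, 7, 22, 21, 15]
  17 vs larger child 28 at index 4, swap → [30, 28, 24, 17, 19, 6, 7, 22, 21, 15]
  17 vs larger child 22 at index 8, swap → [30, 28, 24, 22, 19, 6, 7, 17, 21, 15]

[30, 28, 24, 22, 19, 6, 7, 17, 21, 15]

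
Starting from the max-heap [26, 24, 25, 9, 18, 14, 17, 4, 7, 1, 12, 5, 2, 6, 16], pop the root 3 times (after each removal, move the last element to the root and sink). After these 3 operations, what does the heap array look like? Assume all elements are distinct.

[18, 12, 17, 9, 6, 14, 16, 4, 7, 1, 2, 5]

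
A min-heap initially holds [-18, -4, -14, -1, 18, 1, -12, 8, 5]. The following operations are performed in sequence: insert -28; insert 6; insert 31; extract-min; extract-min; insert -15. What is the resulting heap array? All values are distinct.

[-15, -14, -12, -1, -4, 1, 31, 8, 5, 18, 6]

insert -28:
  append -28 at index 9 → [-18, -4, -14, -1, 18, 1, -12, 8, 5, -28]
  -28 < parent 18 at index 4, swap → [-18, -4, -14, -1, -28, 1, -12, 8, 5, 18]
  -28 < parent -4 at index 1, swap → [-18, -28, -14, -1, -4, 1, -12, 8, 5, 18]
  -28 < parent -18 at index 0, swap → [-28, -18, -14, -1, -4, 1, -12, 8, 5, 18]
insert 6:
  append 6 at index 10 → [-28, -18, -14, -1, -4, 1, -12, 8, 5, 18, 6] (no swap needed)
insert 31:
  append 31 at index 11 → [-28, -18, -14, -1, -4, 1, -12, 8, 5, 18, 6, 31] (no swap needed)
extract-min → returns -28:
  remove root -28; move last element 31 to root → [31, -18, -14, -1, -4, 1, -12, 8, 5, 18, 6]
  31 vs smaller child -18 at index 1, swap → [-18, 31, -14, -1, -4, 1, -12, 8, 5, 18, 6]
  31 vs smaller child -4 at index 4, swap → [-18, -4, -14, -1, 31, 1, -12, 8, 5, 18, 6]
  31 vs smaller child 6 at index 10, swap → [-18, -4, -14, -1, 6, 1, -12, 8, 5, 18, 31]
extract-min → returns -18:
  remove root -18; move last element 31 to root → [31, -4, -14, -1, 6, 1, -12, 8, 5, 18]
  31 vs smaller child -14 at index 2, swap → [-14, -4, 31, -1, 6, 1, -12, 8, 5, 18]
  31 vs smaller child -12 at index 6, swap → [-14, -4, -12, -1, 6, 1, 31, 8, 5, 18]
insert -15:
  append -15 at index 10 → [-14, -4, -12, -1, 6, 1, 31, 8, 5, 18, -15]
  -15 < parent 6 at index 4, swap → [-14, -4, -12, -1, -15, 1, 31, 8, 5, 18, 6]
  -15 < parent -4 at index 1, swap → [-14, -15, -12, -1, -4, 1, 31, 8, 5, 18, 6]
  -15 < parent -14 at index 0, swap → [-15, -14, -12, -1, -4, 1, 31, 8, 5, 18, 6]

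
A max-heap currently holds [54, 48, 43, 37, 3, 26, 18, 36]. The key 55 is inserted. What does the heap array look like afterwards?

append 55 at index 8 → [54, 48, 43, 37, 3, 26, 18, 36, 55]
55 > parent 37 at index 3, swap → [54, 48, 43, 55, 3, 26, 18, 36, 37]
55 > parent 48 at index 1, swap → [54, 55, 43, 48, 3, 26, 18, 36, 37]
55 > parent 54 at index 0, swap → [55, 54, 43, 48, 3, 26, 18, 36, 37]

[55, 54, 43, 48, 3, 26, 18, 36, 37]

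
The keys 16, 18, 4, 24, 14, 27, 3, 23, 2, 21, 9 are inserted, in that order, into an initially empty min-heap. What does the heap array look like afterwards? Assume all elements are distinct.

Insert 16:
  append 16 at index 0 → [16] (no swap needed)
Insert 18:
  append 18 at index 1 → [16, 18] (no swap needed)
Insert 4:
  append 4 at index 2 → [16, 18, 4]
  4 < parent 16 at index 0, swap → [4, 18, 16]
Insert 24:
  append 24 at index 3 → [4, 18, 16, 24] (no swap needed)
Insert 14:
  append 14 at index 4 → [4, 18, 16, 24, 14]
  14 < parent 18 at index 1, swap → [4, 14, 16, 24, 18]
Insert 27:
  append 27 at index 5 → [4, 14, 16, 24, 18, 27] (no swap needed)
Insert 3:
  append 3 at index 6 → [4, 14, 16, 24, 18, 27, 3]
  3 < parent 16 at index 2, swap → [4, 14, 3, 24, 18, 27, 16]
  3 < parent 4 at index 0, swap → [3, 14, 4, 24, 18, 27, 16]
Insert 23:
  append 23 at index 7 → [3, 14, 4, 24, 18, 27, 16, 23]
  23 < parent 24 at index 3, swap → [3, 14, 4, 23, 18, 27, 16, 24]
Insert 2:
  append 2 at index 8 → [3, 14, 4, 23, 18, 27, 16, 24, 2]
  2 < parent 23 at index 3, swap → [3, 14, 4, 2, 18, 27, 16, 24, 23]
  2 < parent 14 at index 1, swap → [3, 2, 4, 14, 18, 27, 16, 24, 23]
  2 < parent 3 at index 0, swap → [2, 3, 4, 14, 18, 27, 16, 24, 23]
Insert 21:
  append 21 at index 9 → [2, 3, 4, 14, 18, 27, 16, 24, 23, 21] (no swap needed)
Insert 9:
  append 9 at index 10 → [2, 3, 4, 14, 18, 27, 16, 24, 23, 21, 9]
  9 < parent 18 at index 4, swap → [2, 3, 4, 14, 9, 27, 16, 24, 23, 21, 18]

[2, 3, 4, 14, 9, 27, 16, 24, 23, 21, 18]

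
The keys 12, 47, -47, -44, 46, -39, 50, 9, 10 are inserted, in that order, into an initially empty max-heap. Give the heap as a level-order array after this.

[50, 46, 47, 10, 12, -47, -39, -44, 9]

Insert 12:
  append 12 at index 0 → [12] (no swap needed)
Insert 47:
  append 47 at index 1 → [12, 47]
  47 > parent 12 at index 0, swap → [47, 12]
Insert -47:
  append -47 at index 2 → [47, 12, -47] (no swap needed)
Insert -44:
  append -44 at index 3 → [47, 12, -47, -44] (no swap needed)
Insert 46:
  append 46 at index 4 → [47, 12, -47, -44, 46]
  46 > parent 12 at index 1, swap → [47, 46, -47, -44, 12]
Insert -39:
  append -39 at index 5 → [47, 46, -47, -44, 12, -39]
  -39 > parent -47 at index 2, swap → [47, 46, -39, -44, 12, -47]
Insert 50:
  append 50 at index 6 → [47, 46, -39, -44, 12, -47, 50]
  50 > parent -39 at index 2, swap → [47, 46, 50, -44, 12, -47, -39]
  50 > parent 47 at index 0, swap → [50, 46, 47, -44, 12, -47, -39]
Insert 9:
  append 9 at index 7 → [50, 46, 47, -44, 12, -47, -39, 9]
  9 > parent -44 at index 3, swap → [50, 46, 47, 9, 12, -47, -39, -44]
Insert 10:
  append 10 at index 8 → [50, 46, 47, 9, 12, -47, -39, -44, 10]
  10 > parent 9 at index 3, swap → [50, 46, 47, 10, 12, -47, -39, -44, 9]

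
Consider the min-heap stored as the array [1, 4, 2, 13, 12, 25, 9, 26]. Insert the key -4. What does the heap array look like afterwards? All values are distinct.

[-4, 1, 2, 4, 12, 25, 9, 26, 13]

append -4 at index 8 → [1, 4, 2, 13, 12, 25, 9, 26, -4]
-4 < parent 13 at index 3, swap → [1, 4, 2, -4, 12, 25, 9, 26, 13]
-4 < parent 4 at index 1, swap → [1, -4, 2, 4, 12, 25, 9, 26, 13]
-4 < parent 1 at index 0, swap → [-4, 1, 2, 4, 12, 25, 9, 26, 13]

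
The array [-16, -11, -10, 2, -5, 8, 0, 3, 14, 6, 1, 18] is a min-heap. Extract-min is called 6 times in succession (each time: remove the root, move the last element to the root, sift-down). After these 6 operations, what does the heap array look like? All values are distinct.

extract-min #1 returns -16:
  remove root -16; move last element 18 to root → [18, -11, -10, 2, -5, 8, 0, 3, 14, 6, 1]
  18 vs smaller child -11 at index 1, swap → [-11, 18, -10, 2, -5, 8, 0, 3, 14, 6, 1]
  18 vs smaller child -5 at index 4, swap → [-11, -5, -10, 2, 18, 8, 0, 3, 14, 6, 1]
  18 vs smaller child 1 at index 10, swap → [-11, -5, -10, 2, 1, 8, 0, 3, 14, 6, 18]
extract-min #2 returns -11:
  remove root -11; move last element 18 to root → [18, -5, -10, 2, 1, 8, 0, 3, 14, 6]
  18 vs smaller child -10 at index 2, swap → [-10, -5, 18, 2, 1, 8, 0, 3, 14, 6]
  18 vs smaller child 0 at index 6, swap → [-10, -5, 0, 2, 1, 8, 18, 3, 14, 6]
extract-min #3 returns -10:
  remove root -10; move last element 6 to root → [6, -5, 0, 2, 1, 8, 18, 3, 14]
  6 vs smaller child -5 at index 1, swap → [-5, 6, 0, 2, 1, 8, 18, 3, 14]
  6 vs smaller child 1 at index 4, swap → [-5, 1, 0, 2, 6, 8, 18, 3, 14]
extract-min #4 returns -5:
  remove root -5; move last element 14 to root → [14, 1, 0, 2, 6, 8, 18, 3]
  14 vs smaller child 0 at index 2, swap → [0, 1, 14, 2, 6, 8, 18, 3]
  14 vs smaller child 8 at index 5, swap → [0, 1, 8, 2, 6, 14, 18, 3]
extract-min #5 returns 0:
  remove root 0; move last element 3 to root → [3, 1, 8, 2, 6, 14, 18]
  3 vs smaller child 1 at index 1, swap → [1, 3, 8, 2, 6, 14, 18]
  3 vs smaller child 2 at index 3, swap → [1, 2, 8, 3, 6, 14, 18]
extract-min #6 returns 1:
  remove root 1; move last element 18 to root → [18, 2, 8, 3, 6, 14]
  18 vs smaller child 2 at index 1, swap → [2, 18, 8, 3, 6, 14]
  18 vs smaller child 3 at index 3, swap → [2, 3, 8, 18, 6, 14]

[2, 3, 8, 18, 6, 14]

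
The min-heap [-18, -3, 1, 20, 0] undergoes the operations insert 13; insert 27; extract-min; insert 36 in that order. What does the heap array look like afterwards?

[-3, 0, 1, 20, 27, 13, 36]

insert 13:
  append 13 at index 5 → [-18, -3, 1, 20, 0, 13] (no swap needed)
insert 27:
  append 27 at index 6 → [-18, -3, 1, 20, 0, 13, 27] (no swap needed)
extract-min → returns -18:
  remove root -18; move last element 27 to root → [27, -3, 1, 20, 0, 13]
  27 vs smaller child -3 at index 1, swap → [-3, 27, 1, 20, 0, 13]
  27 vs smaller child 0 at index 4, swap → [-3, 0, 1, 20, 27, 13]
insert 36:
  append 36 at index 6 → [-3, 0, 1, 20, 27, 13, 36] (no swap needed)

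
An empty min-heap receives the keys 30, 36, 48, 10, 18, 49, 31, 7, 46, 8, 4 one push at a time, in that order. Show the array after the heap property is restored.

[4, 7, 31, 18, 8, 49, 48, 36, 46, 30, 10]

Insert 30:
  append 30 at index 0 → [30] (no swap needed)
Insert 36:
  append 36 at index 1 → [30, 36] (no swap needed)
Insert 48:
  append 48 at index 2 → [30, 36, 48] (no swap needed)
Insert 10:
  append 10 at index 3 → [30, 36, 48, 10]
  10 < parent 36 at index 1, swap → [30, 10, 48, 36]
  10 < parent 30 at index 0, swap → [10, 30, 48, 36]
Insert 18:
  append 18 at index 4 → [10, 30, 48, 36, 18]
  18 < parent 30 at index 1, swap → [10, 18, 48, 36, 30]
Insert 49:
  append 49 at index 5 → [10, 18, 48, 36, 30, 49] (no swap needed)
Insert 31:
  append 31 at index 6 → [10, 18, 48, 36, 30, 49, 31]
  31 < parent 48 at index 2, swap → [10, 18, 31, 36, 30, 49, 48]
Insert 7:
  append 7 at index 7 → [10, 18, 31, 36, 30, 49, 48, 7]
  7 < parent 36 at index 3, swap → [10, 18, 31, 7, 30, 49, 48, 36]
  7 < parent 18 at index 1, swap → [10, 7, 31, 18, 30, 49, 48, 36]
  7 < parent 10 at index 0, swap → [7, 10, 31, 18, 30, 49, 48, 36]
Insert 46:
  append 46 at index 8 → [7, 10, 31, 18, 30, 49, 48, 36, 46] (no swap needed)
Insert 8:
  append 8 at index 9 → [7, 10, 31, 18, 30, 49, 48, 36, 46, 8]
  8 < parent 30 at index 4, swap → [7, 10, 31, 18, 8, 49, 48, 36, 46, 30]
  8 < parent 10 at index 1, swap → [7, 8, 31, 18, 10, 49, 48, 36, 46, 30]
Insert 4:
  append 4 at index 10 → [7, 8, 31, 18, 10, 49, 48, 36, 46, 30, 4]
  4 < parent 10 at index 4, swap → [7, 8, 31, 18, 4, 49, 48, 36, 46, 30, 10]
  4 < parent 8 at index 1, swap → [7, 4, 31, 18, 8, 49, 48, 36, 46, 30, 10]
  4 < parent 7 at index 0, swap → [4, 7, 31, 18, 8, 49, 48, 36, 46, 30, 10]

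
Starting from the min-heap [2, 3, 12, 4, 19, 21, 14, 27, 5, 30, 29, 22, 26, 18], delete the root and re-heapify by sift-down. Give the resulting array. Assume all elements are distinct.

[3, 4, 12, 5, 19, 21, 14, 27, 18, 30, 29, 22, 26]

remove root 2; move last element 18 to root → [18, 3, 12, 4, 19, 21, 14, 27, 5, 30, 29, 22, 26]
18 vs smaller child 3 at index 1, swap → [3, 18, 12, 4, 19, 21, 14, 27, 5, 30, 29, 22, 26]
18 vs smaller child 4 at index 3, swap → [3, 4, 12, 18, 19, 21, 14, 27, 5, 30, 29, 22, 26]
18 vs smaller child 5 at index 8, swap → [3, 4, 12, 5, 19, 21, 14, 27, 18, 30, 29, 22, 26]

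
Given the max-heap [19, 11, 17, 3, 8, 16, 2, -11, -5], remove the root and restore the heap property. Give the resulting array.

remove root 19; move last element -5 to root → [-5, 11, 17, 3, 8, 16, 2, -11]
-5 vs larger child 17 at index 2, swap → [17, 11, -5, 3, 8, 16, 2, -11]
-5 vs larger child 16 at index 5, swap → [17, 11, 16, 3, 8, -5, 2, -11]

[17, 11, 16, 3, 8, -5, 2, -11]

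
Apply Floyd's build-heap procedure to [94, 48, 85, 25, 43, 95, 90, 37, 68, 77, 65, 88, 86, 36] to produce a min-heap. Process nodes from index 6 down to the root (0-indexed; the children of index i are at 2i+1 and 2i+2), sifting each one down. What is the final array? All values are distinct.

sift down from index 6:
  90 vs only child 36 at index 13, swap → [94, 48, 85, 25, 43, 95, 36, 37, 68, 77, 65, 88, 86, 90]
sift down from index 5:
  95 vs smaller child 86 at index 12, swap → [94, 48, 85, 25, 43, 86, 36, 37, 68, 77, 65, 88, 95, 90]
sift down from index 4: already satisfies heap property
sift down from index 3: already satisfies heap property
sift down from index 2:
  85 vs smaller child 36 at index 6, swap → [94, 48, 36, 25, 43, 86, 85, 37, 68, 77, 65, 88, 95, 90]
sift down from index 1:
  48 vs smaller child 25 at index 3, swap → [94, 25, 36, 48, 43, 86, 85, 37, 68, 77, 65, 88, 95, 90]
  48 vs smaller child 37 at index 7, swap → [94, 25, 36, 37, 43, 86, 85, 48, 68, 77, 65, 88, 95, 90]
sift down from index 0:
  94 vs smaller child 25 at index 1, swap → [25, 94, 36, 37, 43, 86, 85, 48, 68, 77, 65, 88, 95, 90]
  94 vs smaller child 37 at index 3, swap → [25, 37, 36, 94, 43, 86, 85, 48, 68, 77, 65, 88, 95, 90]
  94 vs smaller child 48 at index 7, swap → [25, 37, 36, 48, 43, 86, 85, 94, 68, 77, 65, 88, 95, 90]

[25, 37, 36, 48, 43, 86, 85, 94, 68, 77, 65, 88, 95, 90]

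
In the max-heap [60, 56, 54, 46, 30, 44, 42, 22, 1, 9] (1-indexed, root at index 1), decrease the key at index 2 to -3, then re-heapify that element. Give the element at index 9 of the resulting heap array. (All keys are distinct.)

set index 2 from 56 to -3 → [60, -3, 54, 46, 30, 44, 42, 22, 1, 9]
-3 vs larger child 46 at index 4, swap → [60, 46, 54, -3, 30, 44, 42, 22, 1, 9]
-3 vs larger child 22 at index 8, swap → [60, 46, 54, 22, 30, 44, 42, -3, 1, 9]
resulting array: [60, 46, 54, 22, 30, 44, 42, -3, 1, 9]

1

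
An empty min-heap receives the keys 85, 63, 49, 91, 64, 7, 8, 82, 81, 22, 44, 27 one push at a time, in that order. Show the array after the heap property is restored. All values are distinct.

[7, 22, 8, 81, 44, 27, 49, 91, 82, 85, 64, 63]

Insert 85:
  append 85 at index 0 → [85] (no swap needed)
Insert 63:
  append 63 at index 1 → [85, 63]
  63 < parent 85 at index 0, swap → [63, 85]
Insert 49:
  append 49 at index 2 → [63, 85, 49]
  49 < parent 63 at index 0, swap → [49, 85, 63]
Insert 91:
  append 91 at index 3 → [49, 85, 63, 91] (no swap needed)
Insert 64:
  append 64 at index 4 → [49, 85, 63, 91, 64]
  64 < parent 85 at index 1, swap → [49, 64, 63, 91, 85]
Insert 7:
  append 7 at index 5 → [49, 64, 63, 91, 85, 7]
  7 < parent 63 at index 2, swap → [49, 64, 7, 91, 85, 63]
  7 < parent 49 at index 0, swap → [7, 64, 49, 91, 85, 63]
Insert 8:
  append 8 at index 6 → [7, 64, 49, 91, 85, 63, 8]
  8 < parent 49 at index 2, swap → [7, 64, 8, 91, 85, 63, 49]
Insert 82:
  append 82 at index 7 → [7, 64, 8, 91, 85, 63, 49, 82]
  82 < parent 91 at index 3, swap → [7, 64, 8, 82, 85, 63, 49, 91]
Insert 81:
  append 81 at index 8 → [7, 64, 8, 82, 85, 63, 49, 91, 81]
  81 < parent 82 at index 3, swap → [7, 64, 8, 81, 85, 63, 49, 91, 82]
Insert 22:
  append 22 at index 9 → [7, 64, 8, 81, 85, 63, 49, 91, 82, 22]
  22 < parent 85 at index 4, swap → [7, 64, 8, 81, 22, 63, 49, 91, 82, 85]
  22 < parent 64 at index 1, swap → [7, 22, 8, 81, 64, 63, 49, 91, 82, 85]
Insert 44:
  append 44 at index 10 → [7, 22, 8, 81, 64, 63, 49, 91, 82, 85, 44]
  44 < parent 64 at index 4, swap → [7, 22, 8, 81, 44, 63, 49, 91, 82, 85, 64]
Insert 27:
  append 27 at index 11 → [7, 22, 8, 81, 44, 63, 49, 91, 82, 85, 64, 27]
  27 < parent 63 at index 5, swap → [7, 22, 8, 81, 44, 27, 49, 91, 82, 85, 64, 63]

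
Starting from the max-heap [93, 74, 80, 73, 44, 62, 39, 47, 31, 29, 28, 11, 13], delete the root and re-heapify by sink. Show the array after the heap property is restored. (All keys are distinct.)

remove root 93; move last element 13 to root → [13, 74, 80, 73, 44, 62, 39, 47, 31, 29, 28, 11]
13 vs larger child 80 at index 2, swap → [80, 74, 13, 73, 44, 62, 39, 47, 31, 29, 28, 11]
13 vs larger child 62 at index 5, swap → [80, 74, 62, 73, 44, 13, 39, 47, 31, 29, 28, 11]

[80, 74, 62, 73, 44, 13, 39, 47, 31, 29, 28, 11]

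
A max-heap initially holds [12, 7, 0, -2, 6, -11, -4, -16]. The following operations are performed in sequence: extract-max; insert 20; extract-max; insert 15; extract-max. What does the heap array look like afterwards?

[7, 6, 0, -2, -16, -11, -4]

extract-max → returns 12:
  remove root 12; move last element -16 to root → [-16, 7, 0, -2, 6, -11, -4]
  -16 vs larger child 7 at index 1, swap → [7, -16, 0, -2, 6, -11, -4]
  -16 vs larger child 6 at index 4, swap → [7, 6, 0, -2, -16, -11, -4]
insert 20:
  append 20 at index 7 → [7, 6, 0, -2, -16, -11, -4, 20]
  20 > parent -2 at index 3, swap → [7, 6, 0, 20, -16, -11, -4, -2]
  20 > parent 6 at index 1, swap → [7, 20, 0, 6, -16, -11, -4, -2]
  20 > parent 7 at index 0, swap → [20, 7, 0, 6, -16, -11, -4, -2]
extract-max → returns 20:
  remove root 20; move last element -2 to root → [-2, 7, 0, 6, -16, -11, -4]
  -2 vs larger child 7 at index 1, swap → [7, -2, 0, 6, -16, -11, -4]
  -2 vs larger child 6 at index 3, swap → [7, 6, 0, -2, -16, -11, -4]
insert 15:
  append 15 at index 7 → [7, 6, 0, -2, -16, -11, -4, 15]
  15 > parent -2 at index 3, swap → [7, 6, 0, 15, -16, -11, -4, -2]
  15 > parent 6 at index 1, swap → [7, 15, 0, 6, -16, -11, -4, -2]
  15 > parent 7 at index 0, swap → [15, 7, 0, 6, -16, -11, -4, -2]
extract-max → returns 15:
  remove root 15; move last element -2 to root → [-2, 7, 0, 6, -16, -11, -4]
  -2 vs larger child 7 at index 1, swap → [7, -2, 0, 6, -16, -11, -4]
  -2 vs larger child 6 at index 3, swap → [7, 6, 0, -2, -16, -11, -4]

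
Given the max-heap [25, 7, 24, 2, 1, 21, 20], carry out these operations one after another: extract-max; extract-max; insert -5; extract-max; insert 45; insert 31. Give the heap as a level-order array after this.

extract-max → returns 25:
  remove root 25; move last element 20 to root → [20, 7, 24, 2, 1, 21]
  20 vs larger child 24 at index 2, swap → [24, 7, 20, 2, 1, 21]
  20 vs only child 21 at index 5, swap → [24, 7, 21, 2, 1, 20]
extract-max → returns 24:
  remove root 24; move last element 20 to root → [20, 7, 21, 2, 1]
  20 vs larger child 21 at index 2, swap → [21, 7, 20, 2, 1]
insert -5:
  append -5 at index 5 → [21, 7, 20, 2, 1, -5] (no swap needed)
extract-max → returns 21:
  remove root 21; move last element -5 to root → [-5, 7, 20, 2, 1]
  -5 vs larger child 20 at index 2, swap → [20, 7, -5, 2, 1]
insert 45:
  append 45 at index 5 → [20, 7, -5, 2, 1, 45]
  45 > parent -5 at index 2, swap → [20, 7, 45, 2, 1, -5]
  45 > parent 20 at index 0, swap → [45, 7, 20, 2, 1, -5]
insert 31:
  append 31 at index 6 → [45, 7, 20, 2, 1, -5, 31]
  31 > parent 20 at index 2, swap → [45, 7, 31, 2, 1, -5, 20]

[45, 7, 31, 2, 1, -5, 20]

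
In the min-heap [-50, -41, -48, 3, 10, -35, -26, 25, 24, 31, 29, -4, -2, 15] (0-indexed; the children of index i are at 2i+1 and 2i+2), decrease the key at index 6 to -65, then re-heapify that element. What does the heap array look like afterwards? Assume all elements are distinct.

[-65, -41, -50, 3, 10, -35, -48, 25, 24, 31, 29, -4, -2, 15]

set index 6 from -26 to -65 → [-50, -41, -48, 3, 10, -35, -65, 25, 24, 31, 29, -4, -2, 15]
-65 < parent -48 at index 2, swap → [-50, -41, -65, 3, 10, -35, -48, 25, 24, 31, 29, -4, -2, 15]
-65 < parent -50 at index 0, swap → [-65, -41, -50, 3, 10, -35, -48, 25, 24, 31, 29, -4, -2, 15]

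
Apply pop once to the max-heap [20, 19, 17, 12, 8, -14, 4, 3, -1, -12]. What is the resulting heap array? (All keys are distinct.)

remove root 20; move last element -12 to root → [-12, 19, 17, 12, 8, -14, 4, 3, -1]
-12 vs larger child 19 at index 1, swap → [19, -12, 17, 12, 8, -14, 4, 3, -1]
-12 vs larger child 12 at index 3, swap → [19, 12, 17, -12, 8, -14, 4, 3, -1]
-12 vs larger child 3 at index 7, swap → [19, 12, 17, 3, 8, -14, 4, -12, -1]

[19, 12, 17, 3, 8, -14, 4, -12, -1]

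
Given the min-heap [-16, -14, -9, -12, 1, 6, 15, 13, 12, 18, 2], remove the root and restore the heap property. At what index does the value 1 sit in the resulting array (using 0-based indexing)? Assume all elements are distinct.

remove root -16; move last element 2 to root → [2, -14, -9, -12, 1, 6, 15, 13, 12, 18]
2 vs smaller child -14 at index 1, swap → [-14, 2, -9, -12, 1, 6, 15, 13, 12, 18]
2 vs smaller child -12 at index 3, swap → [-14, -12, -9, 2, 1, 6, 15, 13, 12, 18]
resulting array: [-14, -12, -9, 2, 1, 6, 15, 13, 12, 18]

4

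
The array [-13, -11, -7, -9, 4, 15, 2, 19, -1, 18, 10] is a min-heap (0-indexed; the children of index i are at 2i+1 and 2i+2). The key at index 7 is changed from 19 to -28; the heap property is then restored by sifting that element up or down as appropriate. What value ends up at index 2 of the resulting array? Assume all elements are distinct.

-7

set index 7 from 19 to -28 → [-13, -11, -7, -9, 4, 15, 2, -28, -1, 18, 10]
-28 < parent -9 at index 3, swap → [-13, -11, -7, -28, 4, 15, 2, -9, -1, 18, 10]
-28 < parent -11 at index 1, swap → [-13, -28, -7, -11, 4, 15, 2, -9, -1, 18, 10]
-28 < parent -13 at index 0, swap → [-28, -13, -7, -11, 4, 15, 2, -9, -1, 18, 10]
resulting array: [-28, -13, -7, -11, 4, 15, 2, -9, -1, 18, 10]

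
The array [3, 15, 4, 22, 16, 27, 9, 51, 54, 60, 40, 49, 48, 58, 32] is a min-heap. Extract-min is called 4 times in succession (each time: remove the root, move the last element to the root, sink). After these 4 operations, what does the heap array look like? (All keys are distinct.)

extract-min #1 returns 3:
  remove root 3; move last element 32 to root → [32, 15, 4, 22, 16, 27, 9, 51, 54, 60, 40, 49, 48, 58]
  32 vs smaller child 4 at index 2, swap → [4, 15, 32, 22, 16, 27, 9, 51, 54, 60, 40, 49, 48, 58]
  32 vs smaller child 9 at index 6, swap → [4, 15, 9, 22, 16, 27, 32, 51, 54, 60, 40, 49, 48, 58]
extract-min #2 returns 4:
  remove root 4; move last element 58 to root → [58, 15, 9, 22, 16, 27, 32, 51, 54, 60, 40, 49, 48]
  58 vs smaller child 9 at index 2, swap → [9, 15, 58, 22, 16, 27, 32, 51, 54, 60, 40, 49, 48]
  58 vs smaller child 27 at index 5, swap → [9, 15, 27, 22, 16, 58, 32, 51, 54, 60, 40, 49, 48]
  58 vs smaller child 48 at index 12, swap → [9, 15, 27, 22, 16, 48, 32, 51, 54, 60, 40, 49, 58]
extract-min #3 returns 9:
  remove root 9; move last element 58 to root → [58, 15, 27, 22, 16, 48, 32, 51, 54, 60, 40, 49]
  58 vs smaller child 15 at index 1, swap → [15, 58, 27, 22, 16, 48, 32, 51, 54, 60, 40, 49]
  58 vs smaller child 16 at index 4, swap → [15, 16, 27, 22, 58, 48, 32, 51, 54, 60, 40, 49]
  58 vs smaller child 40 at index 10, swap → [15, 16, 27, 22, 40, 48, 32, 51, 54, 60, 58, 49]
extract-min #4 returns 15:
  remove root 15; move last element 49 to root → [49, 16, 27, 22, 40, 48, 32, 51, 54, 60, 58]
  49 vs smaller child 16 at index 1, swap → [16, 49, 27, 22, 40, 48, 32, 51, 54, 60, 58]
  49 vs smaller child 22 at index 3, swap → [16, 22, 27, 49, 40, 48, 32, 51, 54, 60, 58]

[16, 22, 27, 49, 40, 48, 32, 51, 54, 60, 58]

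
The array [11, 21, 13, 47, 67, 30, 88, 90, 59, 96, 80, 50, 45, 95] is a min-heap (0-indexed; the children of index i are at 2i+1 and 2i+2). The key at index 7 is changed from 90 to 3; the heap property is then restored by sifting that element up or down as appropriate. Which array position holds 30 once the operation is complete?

5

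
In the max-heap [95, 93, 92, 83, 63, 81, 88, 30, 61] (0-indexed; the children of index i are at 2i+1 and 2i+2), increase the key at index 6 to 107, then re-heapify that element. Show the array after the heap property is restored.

[107, 93, 95, 83, 63, 81, 92, 30, 61]

set index 6 from 88 to 107 → [95, 93, 92, 83, 63, 81, 107, 30, 61]
107 > parent 92 at index 2, swap → [95, 93, 107, 83, 63, 81, 92, 30, 61]
107 > parent 95 at index 0, swap → [107, 93, 95, 83, 63, 81, 92, 30, 61]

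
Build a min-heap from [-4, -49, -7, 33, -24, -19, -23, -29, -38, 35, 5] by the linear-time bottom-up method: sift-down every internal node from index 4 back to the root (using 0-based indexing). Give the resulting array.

[-49, -38, -23, -29, -24, -19, -7, -4, 33, 35, 5]

sift down from index 4: already satisfies heap property
sift down from index 3:
  33 vs smaller child -38 at index 8, swap → [-4, -49, -7, -38, -24, -19, -23, -29, 33, 35, 5]
sift down from index 2:
  -7 vs smaller child -23 at index 6, swap → [-4, -49, -23, -38, -24, -19, -7, -29, 33, 35, 5]
sift down from index 1: already satisfies heap property
sift down from index 0:
  -4 vs smaller child -49 at index 1, swap → [-49, -4, -23, -38, -24, -19, -7, -29, 33, 35, 5]
  -4 vs smaller child -38 at index 3, swap → [-49, -38, -23, -4, -24, -19, -7, -29, 33, 35, 5]
  -4 vs smaller child -29 at index 7, swap → [-49, -38, -23, -29, -24, -19, -7, -4, 33, 35, 5]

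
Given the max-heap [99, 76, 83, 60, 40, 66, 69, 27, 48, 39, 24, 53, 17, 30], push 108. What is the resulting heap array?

[108, 76, 99, 60, 40, 66, 83, 27, 48, 39, 24, 53, 17, 30, 69]

append 108 at index 14 → [99, 76, 83, 60, 40, 66, 69, 27, 48, 39, 24, 53, 17, 30, 108]
108 > parent 69 at index 6, swap → [99, 76, 83, 60, 40, 66, 108, 27, 48, 39, 24, 53, 17, 30, 69]
108 > parent 83 at index 2, swap → [99, 76, 108, 60, 40, 66, 83, 27, 48, 39, 24, 53, 17, 30, 69]
108 > parent 99 at index 0, swap → [108, 76, 99, 60, 40, 66, 83, 27, 48, 39, 24, 53, 17, 30, 69]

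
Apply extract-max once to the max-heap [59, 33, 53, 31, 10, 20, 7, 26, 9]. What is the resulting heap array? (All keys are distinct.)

[53, 33, 20, 31, 10, 9, 7, 26]

remove root 59; move last element 9 to root → [9, 33, 53, 31, 10, 20, 7, 26]
9 vs larger child 53 at index 2, swap → [53, 33, 9, 31, 10, 20, 7, 26]
9 vs larger child 20 at index 5, swap → [53, 33, 20, 31, 10, 9, 7, 26]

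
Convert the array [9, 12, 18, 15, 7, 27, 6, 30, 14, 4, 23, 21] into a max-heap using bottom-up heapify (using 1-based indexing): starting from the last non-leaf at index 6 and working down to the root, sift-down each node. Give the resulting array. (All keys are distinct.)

[30, 23, 27, 15, 9, 21, 6, 12, 14, 4, 7, 18]

sift down from index 6: already satisfies heap property
sift down from index 5:
  7 vs larger child 23 at index 11, swap → [9, 12, 18, 15, 23, 27, 6, 30, 14, 4, 7, 21]
sift down from index 4:
  15 vs larger child 30 at index 8, swap → [9, 12, 18, 30, 23, 27, 6, 15, 14, 4, 7, 21]
sift down from index 3:
  18 vs larger child 27 at index 6, swap → [9, 12, 27, 30, 23, 18, 6, 15, 14, 4, 7, 21]
  18 vs only child 21 at index 12, swap → [9, 12, 27, 30, 23, 21, 6, 15, 14, 4, 7, 18]
sift down from index 2:
  12 vs larger child 30 at index 4, swap → [9, 30, 27, 12, 23, 21, 6, 15, 14, 4, 7, 18]
  12 vs larger child 15 at index 8, swap → [9, 30, 27, 15, 23, 21, 6, 12, 14, 4, 7, 18]
sift down from index 1:
  9 vs larger child 30 at index 2, swap → [30, 9, 27, 15, 23, 21, 6, 12, 14, 4, 7, 18]
  9 vs larger child 23 at index 5, swap → [30, 23, 27, 15, 9, 21, 6, 12, 14, 4, 7, 18]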